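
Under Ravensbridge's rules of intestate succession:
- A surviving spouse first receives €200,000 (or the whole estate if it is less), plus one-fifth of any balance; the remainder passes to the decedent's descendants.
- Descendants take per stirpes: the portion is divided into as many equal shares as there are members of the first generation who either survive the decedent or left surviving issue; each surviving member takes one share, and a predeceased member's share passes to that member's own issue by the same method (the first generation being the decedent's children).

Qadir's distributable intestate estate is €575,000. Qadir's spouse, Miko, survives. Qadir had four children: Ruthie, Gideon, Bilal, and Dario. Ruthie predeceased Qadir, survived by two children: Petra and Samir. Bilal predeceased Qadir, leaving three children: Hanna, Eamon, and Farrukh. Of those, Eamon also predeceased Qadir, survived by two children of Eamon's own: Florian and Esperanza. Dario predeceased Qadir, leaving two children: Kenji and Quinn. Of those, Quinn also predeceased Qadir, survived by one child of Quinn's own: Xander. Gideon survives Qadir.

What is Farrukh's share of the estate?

Miko first takes €200,000, leaving a balance of €375,000. Miko then takes one-fifth of the balance (€75,000), for a total of €275,000. The remaining €300,000 passes to the descendants.
The descendants' portion (€300,000) is divided into 4 shares of €75,000: Gideon takes €75,000; Ruthie's €75,000 share passes to Ruthie's issue; Bilal's €75,000 share passes to Bilal's issue; Dario's €75,000 share passes to Dario's issue.
Ruthie's share (€75,000) is divided into 2 shares of €37,500: Petra and Samir each take €37,500.
Bilal's share (€75,000) is divided into 3 shares of €25,000: Hanna and Farrukh each take €25,000; Eamon's €25,000 share passes to Eamon's issue.
Eamon's share (€25,000) is divided into 2 shares of €12,500: Florian and Esperanza each take €12,500.
Dario's share (€75,000) is divided into 2 shares of €37,500: Kenji takes €37,500; Quinn's €37,500 share passes to Quinn's issue.
Quinn's share (€37,500) passes entirely to Xander.

Farrukh receives €25,000.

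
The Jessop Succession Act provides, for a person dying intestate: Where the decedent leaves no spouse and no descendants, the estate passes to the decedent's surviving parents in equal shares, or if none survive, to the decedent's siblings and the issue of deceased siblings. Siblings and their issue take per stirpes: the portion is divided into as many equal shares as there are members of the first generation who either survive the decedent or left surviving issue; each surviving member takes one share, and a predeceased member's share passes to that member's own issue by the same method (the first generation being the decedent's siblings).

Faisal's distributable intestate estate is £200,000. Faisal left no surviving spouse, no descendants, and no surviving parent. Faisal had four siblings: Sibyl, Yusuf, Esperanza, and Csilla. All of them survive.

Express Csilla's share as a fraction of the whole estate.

Csilla receives 1/4 of the estate.

The entire £200,000 passes to the siblings and their issue.
That amount (£200,000) is divided into 4 shares of £50,000: Sibyl, Yusuf, Esperanza, and Csilla each take £50,000.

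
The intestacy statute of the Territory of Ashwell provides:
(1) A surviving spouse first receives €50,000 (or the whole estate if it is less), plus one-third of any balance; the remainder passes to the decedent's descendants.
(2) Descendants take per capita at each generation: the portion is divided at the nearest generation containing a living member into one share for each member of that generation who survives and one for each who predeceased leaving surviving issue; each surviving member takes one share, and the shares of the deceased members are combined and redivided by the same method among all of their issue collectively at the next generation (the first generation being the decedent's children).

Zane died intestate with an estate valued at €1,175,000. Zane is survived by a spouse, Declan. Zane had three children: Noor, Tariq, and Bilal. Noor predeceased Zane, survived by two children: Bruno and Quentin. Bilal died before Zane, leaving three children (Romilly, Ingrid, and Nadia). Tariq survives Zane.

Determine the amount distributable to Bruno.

Declan first takes €50,000, leaving a balance of €1,125,000. Declan then takes one-third of the balance (€375,000), for a total of €425,000. The remaining €750,000 passes to the descendants.
The descendants' portion (€750,000) is divided at the children's generation into 3 shares of €250,000. Tariq takes €250,000. The 2 shares of the deceased (Noor and Bilal) are combined into a pool of €500,000.
That pool (€500,000) is divided at the grandchildren's generation equally among Bruno, Quentin, Romilly, Ingrid, and Nadia: €100,000 each.

Bruno receives €100,000.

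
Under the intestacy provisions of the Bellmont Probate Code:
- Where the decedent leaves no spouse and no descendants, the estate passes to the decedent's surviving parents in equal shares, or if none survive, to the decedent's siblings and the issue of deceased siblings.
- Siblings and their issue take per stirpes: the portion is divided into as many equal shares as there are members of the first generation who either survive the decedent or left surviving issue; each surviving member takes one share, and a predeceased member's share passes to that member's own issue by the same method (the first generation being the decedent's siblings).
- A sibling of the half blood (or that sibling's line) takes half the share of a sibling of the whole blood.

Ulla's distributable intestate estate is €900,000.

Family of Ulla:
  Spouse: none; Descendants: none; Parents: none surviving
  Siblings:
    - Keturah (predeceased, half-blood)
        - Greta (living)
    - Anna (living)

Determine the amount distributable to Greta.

The entire €900,000 passes to the siblings and their issue.
Counting each half-blood sibling's line as half a unit, there are 3/2 units in €900,000, so one unit is €600,000. Whole-blood lines (Anna) take €600,000 each; half-blood lines (Keturah) take €300,000 each.
Keturah's share (€300,000) passes entirely to Greta.

Greta receives €300,000.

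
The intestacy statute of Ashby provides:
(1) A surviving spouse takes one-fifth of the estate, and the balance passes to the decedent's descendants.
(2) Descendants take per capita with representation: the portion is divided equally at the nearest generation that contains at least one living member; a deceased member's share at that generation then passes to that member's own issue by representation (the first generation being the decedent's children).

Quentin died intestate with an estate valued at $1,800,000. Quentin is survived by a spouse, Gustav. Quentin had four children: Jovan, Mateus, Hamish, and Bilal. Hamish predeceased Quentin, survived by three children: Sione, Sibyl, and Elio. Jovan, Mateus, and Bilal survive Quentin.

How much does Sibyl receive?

Gustav takes one-fifth of $1,800,000 = $360,000. The remaining $1,440,000 passes to the descendants.
The descendants' portion ($1,440,000) is divided into 4 shares of $360,000: Jovan, Mateus, and Bilal each take $360,000; Hamish's $360,000 share passes to Hamish's issue.
Hamish's share ($360,000) is divided into 3 shares of $120,000: Sione, Sibyl, and Elio each take $120,000.

Sibyl receives $120,000.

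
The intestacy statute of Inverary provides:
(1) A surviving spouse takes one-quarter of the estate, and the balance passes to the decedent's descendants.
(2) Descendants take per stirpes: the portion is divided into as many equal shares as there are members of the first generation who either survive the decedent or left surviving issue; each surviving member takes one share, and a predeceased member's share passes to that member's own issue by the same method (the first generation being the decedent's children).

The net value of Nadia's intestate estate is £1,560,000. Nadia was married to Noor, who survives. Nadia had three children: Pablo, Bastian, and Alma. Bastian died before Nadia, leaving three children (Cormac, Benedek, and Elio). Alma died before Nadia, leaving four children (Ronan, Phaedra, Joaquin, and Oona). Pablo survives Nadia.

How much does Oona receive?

Oona receives £97,500.

Noor takes one-quarter of £1,560,000 = £390,000. The remaining £1,170,000 passes to the descendants.
The descendants' portion (£1,170,000) is divided into 3 shares of £390,000: Pablo takes £390,000; Bastian's £390,000 share passes to Bastian's issue; Alma's £390,000 share passes to Alma's issue.
Bastian's share (£390,000) is divided into 3 shares of £130,000: Cormac, Benedek, and Elio each take £130,000.
Alma's share (£390,000) is divided into 4 shares of £97,500: Ronan, Phaedra, Joaquin, and Oona each take £97,500.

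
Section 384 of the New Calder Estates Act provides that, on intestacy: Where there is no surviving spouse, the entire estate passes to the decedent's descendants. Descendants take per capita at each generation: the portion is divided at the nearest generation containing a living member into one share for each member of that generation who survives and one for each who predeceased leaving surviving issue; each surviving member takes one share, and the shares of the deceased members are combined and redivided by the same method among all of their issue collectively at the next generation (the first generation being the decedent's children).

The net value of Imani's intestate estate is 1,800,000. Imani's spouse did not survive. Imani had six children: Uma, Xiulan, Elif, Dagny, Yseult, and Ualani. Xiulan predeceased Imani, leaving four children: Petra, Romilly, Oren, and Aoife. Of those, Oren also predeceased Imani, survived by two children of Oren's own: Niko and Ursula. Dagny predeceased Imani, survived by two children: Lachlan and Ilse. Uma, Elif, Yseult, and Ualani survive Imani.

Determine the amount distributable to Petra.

Petra receives 100,000.

The entire 1,800,000 passes to the descendants.
That amount (1,800,000) is divided at the children's generation into 6 shares of 300,000. Uma, Elif, Yseult, and Ualani each take 300,000. The 2 shares of the deceased (Xiulan and Dagny) are combined into a pool of 600,000.
That pool (600,000) is divided at the grandchildren's generation into 6 shares of 100,000. Petra, Romilly, Aoife, Lachlan, and Ilse each take 100,000. The remaining share for the deceased Oren (100,000) is carried to the next generation.
That pool (100,000) is divided at the great-grandchildren's generation equally among Niko and Ursula: 50,000 each.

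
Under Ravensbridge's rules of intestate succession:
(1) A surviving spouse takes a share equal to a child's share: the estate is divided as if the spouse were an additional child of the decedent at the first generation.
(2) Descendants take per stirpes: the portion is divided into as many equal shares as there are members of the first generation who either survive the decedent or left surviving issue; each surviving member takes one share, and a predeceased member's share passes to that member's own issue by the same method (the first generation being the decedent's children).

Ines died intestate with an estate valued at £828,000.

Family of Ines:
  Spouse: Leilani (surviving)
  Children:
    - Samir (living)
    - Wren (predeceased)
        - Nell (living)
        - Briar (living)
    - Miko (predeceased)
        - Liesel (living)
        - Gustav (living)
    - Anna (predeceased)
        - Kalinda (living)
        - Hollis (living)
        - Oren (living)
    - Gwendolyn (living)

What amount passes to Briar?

The spouse counts as an additional share at the children's level, so there are 6 primary shares of £138,000. Leilani takes one such share (£138,000).
The children's combined portion (£690,000) is divided into 5 shares of £138,000: Samir and Gwendolyn each take £138,000; Wren's £138,000 share passes to Wren's issue; Miko's £138,000 share passes to Miko's issue; Anna's £138,000 share passes to Anna's issue.
Wren's share (£138,000) is divided into 2 shares of £69,000: Nell and Briar each take £69,000.
Miko's share (£138,000) is divided into 2 shares of £69,000: Liesel and Gustav each take £69,000.
Anna's share (£138,000) is divided into 3 shares of £46,000: Kalinda, Hollis, and Oren each take £46,000.

Briar receives £69,000.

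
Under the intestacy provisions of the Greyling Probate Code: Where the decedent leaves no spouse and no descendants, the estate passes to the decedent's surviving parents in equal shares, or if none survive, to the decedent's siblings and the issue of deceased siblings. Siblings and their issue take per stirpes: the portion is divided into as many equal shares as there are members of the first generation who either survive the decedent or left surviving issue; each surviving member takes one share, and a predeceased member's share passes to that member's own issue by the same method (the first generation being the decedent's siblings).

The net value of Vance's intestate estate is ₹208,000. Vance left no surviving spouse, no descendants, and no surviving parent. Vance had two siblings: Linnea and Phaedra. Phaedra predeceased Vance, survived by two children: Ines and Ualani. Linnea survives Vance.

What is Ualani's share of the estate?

The entire ₹208,000 passes to the siblings and their issue.
That amount (₹208,000) is divided into 2 shares of ₹104,000: Linnea takes ₹104,000; Phaedra's ₹104,000 share passes to Phaedra's issue.
Phaedra's share (₹104,000) is divided into 2 shares of ₹52,000: Ines and Ualani each take ₹52,000.

Ualani receives ₹52,000.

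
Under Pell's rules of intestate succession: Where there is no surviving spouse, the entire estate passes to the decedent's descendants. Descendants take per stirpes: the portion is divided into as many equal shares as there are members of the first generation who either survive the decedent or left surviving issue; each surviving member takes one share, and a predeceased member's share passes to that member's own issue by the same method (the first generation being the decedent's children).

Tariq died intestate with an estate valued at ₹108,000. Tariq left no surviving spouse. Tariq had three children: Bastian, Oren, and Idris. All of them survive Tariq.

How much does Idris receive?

Idris receives ₹36,000.

The entire ₹108,000 passes to the descendants.
That amount (₹108,000) is divided into 3 shares of ₹36,000: Bastian, Oren, and Idris each take ₹36,000.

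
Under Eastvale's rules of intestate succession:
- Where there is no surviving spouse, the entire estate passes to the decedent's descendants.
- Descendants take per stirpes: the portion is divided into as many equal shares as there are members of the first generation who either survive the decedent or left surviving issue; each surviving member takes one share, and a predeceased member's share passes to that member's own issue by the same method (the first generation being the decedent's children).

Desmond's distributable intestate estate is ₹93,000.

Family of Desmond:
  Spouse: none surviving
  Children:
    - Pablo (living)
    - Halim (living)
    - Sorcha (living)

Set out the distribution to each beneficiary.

The entire ₹93,000 passes to the descendants.
That amount (₹93,000) is divided into 3 shares of ₹31,000: Pablo, Halim, and Sorcha each take ₹31,000.

Pablo: ₹31,000; Halim: ₹31,000; Sorcha: ₹31,000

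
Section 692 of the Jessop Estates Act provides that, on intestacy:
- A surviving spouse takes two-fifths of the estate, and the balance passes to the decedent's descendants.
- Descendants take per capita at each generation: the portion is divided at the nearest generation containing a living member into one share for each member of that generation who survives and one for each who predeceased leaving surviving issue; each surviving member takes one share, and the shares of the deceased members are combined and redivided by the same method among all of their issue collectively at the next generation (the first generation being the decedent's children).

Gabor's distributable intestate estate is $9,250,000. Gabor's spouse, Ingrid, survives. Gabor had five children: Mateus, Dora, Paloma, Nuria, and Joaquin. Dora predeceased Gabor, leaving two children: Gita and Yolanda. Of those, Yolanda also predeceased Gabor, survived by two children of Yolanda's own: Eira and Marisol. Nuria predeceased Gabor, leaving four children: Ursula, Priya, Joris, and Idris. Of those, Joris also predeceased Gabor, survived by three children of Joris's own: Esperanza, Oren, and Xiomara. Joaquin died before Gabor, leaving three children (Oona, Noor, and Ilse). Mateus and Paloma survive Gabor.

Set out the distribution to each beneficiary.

Ingrid: $3,700,000; Mateus: $1,110,000; Gita: $370,000; Eira: $148,000; Marisol: $148,000; Paloma: $1,110,000; Ursula: $370,000; Priya: $370,000; Esperanza: $148,000; Oren: $148,000; Xiomara: $148,000; Idris: $370,000; Oona: $370,000; Noor: $370,000; Ilse: $370,000

Ingrid takes two-fifths of $9,250,000 = $3,700,000. The remaining $5,550,000 passes to the descendants.
The descendants' portion ($5,550,000) is divided at the children's generation into 5 shares of $1,110,000. Mateus and Paloma each take $1,110,000. The 3 shares of the deceased (Dora, Nuria, and Joaquin) are combined into a pool of $3,330,000.
That pool ($3,330,000) is divided at the grandchildren's generation into 9 shares of $370,000. Gita, Ursula, Priya, Idris, Oona, Noor, and Ilse each take $370,000. The 2 shares of the deceased (Yolanda and Joris) are combined into a pool of $740,000.
That pool ($740,000) is divided at the great-grandchildren's generation equally among Eira, Marisol, Esperanza, Oren, and Xiomara: $148,000 each.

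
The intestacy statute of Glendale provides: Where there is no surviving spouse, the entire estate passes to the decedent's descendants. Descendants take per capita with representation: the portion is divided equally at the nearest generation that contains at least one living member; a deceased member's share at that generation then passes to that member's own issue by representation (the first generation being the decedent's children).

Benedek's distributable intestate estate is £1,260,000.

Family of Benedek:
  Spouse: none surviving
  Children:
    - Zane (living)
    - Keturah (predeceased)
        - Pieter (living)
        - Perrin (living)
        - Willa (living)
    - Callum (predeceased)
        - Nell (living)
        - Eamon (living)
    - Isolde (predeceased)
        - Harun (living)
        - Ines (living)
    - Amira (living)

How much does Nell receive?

Nell receives £126,000.

The entire £1,260,000 passes to the descendants.
That amount (£1,260,000) is divided into 5 shares of £252,000: Zane and Amira each take £252,000; Keturah's £252,000 share passes to Keturah's issue; Callum's £252,000 share passes to Callum's issue; Isolde's £252,000 share passes to Isolde's issue.
Keturah's share (£252,000) is divided into 3 shares of £84,000: Pieter, Perrin, and Willa each take £84,000.
Callum's share (£252,000) is divided into 2 shares of £126,000: Nell and Eamon each take £126,000.
Isolde's share (£252,000) is divided into 2 shares of £126,000: Harun and Ines each take £126,000.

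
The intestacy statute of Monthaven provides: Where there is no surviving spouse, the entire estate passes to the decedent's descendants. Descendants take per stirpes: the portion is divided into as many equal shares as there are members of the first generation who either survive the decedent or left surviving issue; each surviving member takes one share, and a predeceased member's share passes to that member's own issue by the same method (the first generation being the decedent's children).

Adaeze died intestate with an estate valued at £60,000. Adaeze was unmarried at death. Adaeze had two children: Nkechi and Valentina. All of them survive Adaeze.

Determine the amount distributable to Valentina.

The entire £60,000 passes to the descendants.
That amount (£60,000) is divided into 2 shares of £30,000: Nkechi and Valentina each take £30,000.

Valentina receives £30,000.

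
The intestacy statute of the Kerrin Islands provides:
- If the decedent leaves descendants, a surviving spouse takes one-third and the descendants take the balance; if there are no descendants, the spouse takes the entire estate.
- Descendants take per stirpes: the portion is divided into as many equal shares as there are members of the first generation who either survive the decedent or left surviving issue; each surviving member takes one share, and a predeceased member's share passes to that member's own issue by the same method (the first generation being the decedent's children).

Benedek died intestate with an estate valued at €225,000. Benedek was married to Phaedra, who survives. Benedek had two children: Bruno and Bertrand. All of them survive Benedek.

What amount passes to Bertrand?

Bertrand receives €75,000.

Phaedra takes one-third of €225,000 = €75,000. The remaining €150,000 passes to the descendants.
The descendants' portion (€150,000) is divided into 2 shares of €75,000: Bruno and Bertrand each take €75,000.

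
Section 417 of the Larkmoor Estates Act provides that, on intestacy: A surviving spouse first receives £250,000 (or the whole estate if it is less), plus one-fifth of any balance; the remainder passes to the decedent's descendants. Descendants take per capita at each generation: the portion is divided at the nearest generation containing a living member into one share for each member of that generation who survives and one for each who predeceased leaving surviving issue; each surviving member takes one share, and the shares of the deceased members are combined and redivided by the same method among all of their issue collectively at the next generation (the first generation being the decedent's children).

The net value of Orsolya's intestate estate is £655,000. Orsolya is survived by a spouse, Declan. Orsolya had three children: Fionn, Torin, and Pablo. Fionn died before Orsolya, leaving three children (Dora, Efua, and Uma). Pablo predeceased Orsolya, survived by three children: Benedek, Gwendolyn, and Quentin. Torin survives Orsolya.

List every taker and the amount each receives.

Declan first takes £250,000, leaving a balance of £405,000. Declan then takes one-fifth of the balance (£81,000), for a total of £331,000. The remaining £324,000 passes to the descendants.
The descendants' portion (£324,000) is divided at the children's generation into 3 shares of £108,000. Torin takes £108,000. The 2 shares of the deceased (Fionn and Pablo) are combined into a pool of £216,000.
That pool (£216,000) is divided at the grandchildren's generation equally among Dora, Efua, Uma, Benedek, Gwendolyn, and Quentin: £36,000 each.

Declan: £331,000; Dora: £36,000; Efua: £36,000; Uma: £36,000; Torin: £108,000; Benedek: £36,000; Gwendolyn: £36,000; Quentin: £36,000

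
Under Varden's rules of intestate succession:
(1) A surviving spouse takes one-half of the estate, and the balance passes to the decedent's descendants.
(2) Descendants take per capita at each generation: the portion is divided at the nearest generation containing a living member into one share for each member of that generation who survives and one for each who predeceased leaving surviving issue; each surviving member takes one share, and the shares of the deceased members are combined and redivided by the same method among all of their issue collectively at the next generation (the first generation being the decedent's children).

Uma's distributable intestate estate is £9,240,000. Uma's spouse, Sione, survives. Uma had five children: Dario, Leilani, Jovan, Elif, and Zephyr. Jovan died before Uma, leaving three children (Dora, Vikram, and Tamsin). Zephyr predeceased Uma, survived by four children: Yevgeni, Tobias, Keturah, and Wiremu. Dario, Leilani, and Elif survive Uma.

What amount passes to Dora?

Dora receives £264,000.

Sione takes one-half of £9,240,000 = £4,620,000. The remaining £4,620,000 passes to the descendants.
The descendants' portion (£4,620,000) is divided at the children's generation into 5 shares of £924,000. Dario, Leilani, and Elif each take £924,000. The 2 shares of the deceased (Jovan and Zephyr) are combined into a pool of £1,848,000.
That pool (£1,848,000) is divided at the grandchildren's generation equally among Dora, Vikram, Tamsin, Yevgeni, Tobias, Keturah, and Wiremu: £264,000 each.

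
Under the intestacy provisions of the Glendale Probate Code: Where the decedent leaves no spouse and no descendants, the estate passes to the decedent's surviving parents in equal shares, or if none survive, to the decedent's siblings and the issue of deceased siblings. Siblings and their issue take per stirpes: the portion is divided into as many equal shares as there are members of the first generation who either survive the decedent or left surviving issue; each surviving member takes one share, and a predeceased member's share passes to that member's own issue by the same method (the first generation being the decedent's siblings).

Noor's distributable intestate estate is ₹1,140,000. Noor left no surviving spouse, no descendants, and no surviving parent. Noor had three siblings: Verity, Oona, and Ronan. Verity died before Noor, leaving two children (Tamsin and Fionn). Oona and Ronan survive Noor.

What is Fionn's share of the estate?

Fionn receives ₹190,000.

The entire ₹1,140,000 passes to the siblings and their issue.
That amount (₹1,140,000) is divided into 3 shares of ₹380,000: Oona and Ronan each take ₹380,000; Verity's ₹380,000 share passes to Verity's issue.
Verity's share (₹380,000) is divided into 2 shares of ₹190,000: Tamsin and Fionn each take ₹190,000.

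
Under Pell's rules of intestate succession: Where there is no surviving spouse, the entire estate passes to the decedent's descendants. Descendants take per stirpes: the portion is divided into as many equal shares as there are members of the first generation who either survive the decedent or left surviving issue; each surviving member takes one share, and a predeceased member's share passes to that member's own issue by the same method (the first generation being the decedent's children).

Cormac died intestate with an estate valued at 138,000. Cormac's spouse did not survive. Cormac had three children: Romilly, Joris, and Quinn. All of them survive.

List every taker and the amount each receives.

Romilly: 46,000; Joris: 46,000; Quinn: 46,000

The entire 138,000 passes to the descendants.
That amount (138,000) is divided into 3 shares of 46,000: Romilly, Joris, and Quinn each take 46,000.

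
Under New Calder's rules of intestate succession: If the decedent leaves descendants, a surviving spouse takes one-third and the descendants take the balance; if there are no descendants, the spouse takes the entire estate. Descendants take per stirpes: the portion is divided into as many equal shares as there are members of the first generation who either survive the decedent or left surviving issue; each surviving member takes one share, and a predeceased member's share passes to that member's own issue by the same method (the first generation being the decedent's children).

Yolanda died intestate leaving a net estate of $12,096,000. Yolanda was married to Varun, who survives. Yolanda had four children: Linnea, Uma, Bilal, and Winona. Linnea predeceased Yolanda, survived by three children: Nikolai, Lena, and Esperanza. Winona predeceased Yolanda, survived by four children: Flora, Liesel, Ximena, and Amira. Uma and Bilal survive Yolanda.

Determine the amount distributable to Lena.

Lena receives $672,000.

Varun takes one-third of $12,096,000 = $4,032,000. The remaining $8,064,000 passes to the descendants.
The descendants' portion ($8,064,000) is divided into 4 shares of $2,016,000: Uma and Bilal each take $2,016,000; Linnea's $2,016,000 share passes to Linnea's issue; Winona's $2,016,000 share passes to Winona's issue.
Linnea's share ($2,016,000) is divided into 3 shares of $672,000: Nikolai, Lena, and Esperanza each take $672,000.
Winona's share ($2,016,000) is divided into 4 shares of $504,000: Flora, Liesel, Ximena, and Amira each take $504,000.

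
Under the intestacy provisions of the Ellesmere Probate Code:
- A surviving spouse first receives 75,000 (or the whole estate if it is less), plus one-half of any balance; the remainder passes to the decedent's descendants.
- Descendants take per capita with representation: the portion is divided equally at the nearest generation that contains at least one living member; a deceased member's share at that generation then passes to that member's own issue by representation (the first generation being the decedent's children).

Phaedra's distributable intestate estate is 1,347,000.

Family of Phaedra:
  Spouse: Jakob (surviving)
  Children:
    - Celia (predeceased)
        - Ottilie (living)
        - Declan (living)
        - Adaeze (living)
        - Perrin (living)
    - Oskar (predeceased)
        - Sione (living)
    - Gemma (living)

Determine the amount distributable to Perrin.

Jakob first takes 75,000, leaving a balance of 1,272,000. Jakob then takes one-half of the balance (636,000), for a total of 711,000. The remaining 636,000 passes to the descendants.
The descendants' portion (636,000) is divided into 3 shares of 212,000: Gemma takes 212,000; Celia's 212,000 share passes to Celia's issue; Oskar's 212,000 share passes to Oskar's issue.
Celia's share (212,000) is divided into 4 shares of 53,000: Ottilie, Declan, Adaeze, and Perrin each take 53,000.
Oskar's share (212,000) passes entirely to Sione.

Perrin receives 53,000.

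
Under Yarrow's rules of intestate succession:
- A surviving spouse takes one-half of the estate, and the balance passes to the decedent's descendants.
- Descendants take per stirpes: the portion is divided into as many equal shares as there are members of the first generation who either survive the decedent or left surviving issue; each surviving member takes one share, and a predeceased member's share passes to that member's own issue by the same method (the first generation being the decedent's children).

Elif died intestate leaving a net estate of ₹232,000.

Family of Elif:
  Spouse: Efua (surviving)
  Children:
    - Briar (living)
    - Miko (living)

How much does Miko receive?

Miko receives ₹58,000.

Efua takes one-half of ₹232,000 = ₹116,000. The remaining ₹116,000 passes to the descendants.
The descendants' portion (₹116,000) is divided into 2 shares of ₹58,000: Briar and Miko each take ₹58,000.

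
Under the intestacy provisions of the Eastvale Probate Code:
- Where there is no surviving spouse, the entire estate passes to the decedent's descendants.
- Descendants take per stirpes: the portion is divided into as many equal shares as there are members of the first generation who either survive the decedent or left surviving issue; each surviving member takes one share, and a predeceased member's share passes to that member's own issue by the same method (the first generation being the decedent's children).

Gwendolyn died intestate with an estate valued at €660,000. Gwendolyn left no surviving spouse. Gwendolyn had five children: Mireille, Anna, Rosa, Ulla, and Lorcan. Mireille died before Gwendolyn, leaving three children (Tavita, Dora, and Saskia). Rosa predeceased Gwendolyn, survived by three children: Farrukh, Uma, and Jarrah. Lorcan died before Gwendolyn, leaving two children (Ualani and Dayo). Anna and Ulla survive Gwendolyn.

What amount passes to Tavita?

The entire €660,000 passes to the descendants.
That amount (€660,000) is divided into 5 shares of €132,000: Anna and Ulla each take €132,000; Mireille's €132,000 share passes to Mireille's issue; Rosa's €132,000 share passes to Rosa's issue; Lorcan's €132,000 share passes to Lorcan's issue.
Mireille's share (€132,000) is divided into 3 shares of €44,000: Tavita, Dora, and Saskia each take €44,000.
Rosa's share (€132,000) is divided into 3 shares of €44,000: Farrukh, Uma, and Jarrah each take €44,000.
Lorcan's share (€132,000) is divided into 2 shares of €66,000: Ualani and Dayo each take €66,000.

Tavita receives €44,000.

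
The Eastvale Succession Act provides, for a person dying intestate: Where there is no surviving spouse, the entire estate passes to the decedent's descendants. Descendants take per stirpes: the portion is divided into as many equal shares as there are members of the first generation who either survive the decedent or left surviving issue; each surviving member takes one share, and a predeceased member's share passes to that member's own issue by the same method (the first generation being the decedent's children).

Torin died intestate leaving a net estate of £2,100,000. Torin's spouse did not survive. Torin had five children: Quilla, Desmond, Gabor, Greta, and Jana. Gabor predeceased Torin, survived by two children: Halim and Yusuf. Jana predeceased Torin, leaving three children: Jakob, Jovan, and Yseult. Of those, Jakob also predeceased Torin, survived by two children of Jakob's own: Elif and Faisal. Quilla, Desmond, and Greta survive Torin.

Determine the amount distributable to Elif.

Elif receives £70,000.

The entire £2,100,000 passes to the descendants.
That amount (£2,100,000) is divided into 5 shares of £420,000: Quilla, Desmond, and Greta each take £420,000; Gabor's £420,000 share passes to Gabor's issue; Jana's £420,000 share passes to Jana's issue.
Gabor's share (£420,000) is divided into 2 shares of £210,000: Halim and Yusuf each take £210,000.
Jana's share (£420,000) is divided into 3 shares of £140,000: Jovan and Yseult each take £140,000; Jakob's £140,000 share passes to Jakob's issue.
Jakob's share (£140,000) is divided into 2 shares of £70,000: Elif and Faisal each take £70,000.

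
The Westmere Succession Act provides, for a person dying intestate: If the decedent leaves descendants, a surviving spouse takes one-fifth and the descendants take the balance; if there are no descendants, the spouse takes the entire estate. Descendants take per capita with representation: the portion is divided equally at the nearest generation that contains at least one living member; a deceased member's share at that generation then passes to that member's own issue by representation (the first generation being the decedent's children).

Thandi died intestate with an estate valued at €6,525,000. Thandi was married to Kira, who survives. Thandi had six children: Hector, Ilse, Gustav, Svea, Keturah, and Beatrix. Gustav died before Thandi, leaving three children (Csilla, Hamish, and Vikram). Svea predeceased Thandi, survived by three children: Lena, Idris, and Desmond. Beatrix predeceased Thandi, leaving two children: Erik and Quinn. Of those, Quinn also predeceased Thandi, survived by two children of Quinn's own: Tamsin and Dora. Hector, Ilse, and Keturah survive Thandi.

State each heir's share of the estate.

Kira: €1,305,000; Hector: €870,000; Ilse: €870,000; Csilla: €290,000; Hamish: €290,000; Vikram: €290,000; Lena: €290,000; Idris: €290,000; Desmond: €290,000; Keturah: €870,000; Erik: €435,000; Tamsin: €217,500; Dora: €217,500

Kira takes one-fifth of €6,525,000 = €1,305,000. The remaining €5,220,000 passes to the descendants.
The descendants' portion (€5,220,000) is divided into 6 shares of €870,000: Hector, Ilse, and Keturah each take €870,000; Gustav's €870,000 share passes to Gustav's issue; Svea's €870,000 share passes to Svea's issue; Beatrix's €870,000 share passes to Beatrix's issue.
Gustav's share (€870,000) is divided into 3 shares of €290,000: Csilla, Hamish, and Vikram each take €290,000.
Svea's share (€870,000) is divided into 3 shares of €290,000: Lena, Idris, and Desmond each take €290,000.
Beatrix's share (€870,000) is divided into 2 shares of €435,000: Erik takes €435,000; Quinn's €435,000 share passes to Quinn's issue.
Quinn's share (€435,000) is divided into 2 shares of €217,500: Tamsin and Dora each take €217,500.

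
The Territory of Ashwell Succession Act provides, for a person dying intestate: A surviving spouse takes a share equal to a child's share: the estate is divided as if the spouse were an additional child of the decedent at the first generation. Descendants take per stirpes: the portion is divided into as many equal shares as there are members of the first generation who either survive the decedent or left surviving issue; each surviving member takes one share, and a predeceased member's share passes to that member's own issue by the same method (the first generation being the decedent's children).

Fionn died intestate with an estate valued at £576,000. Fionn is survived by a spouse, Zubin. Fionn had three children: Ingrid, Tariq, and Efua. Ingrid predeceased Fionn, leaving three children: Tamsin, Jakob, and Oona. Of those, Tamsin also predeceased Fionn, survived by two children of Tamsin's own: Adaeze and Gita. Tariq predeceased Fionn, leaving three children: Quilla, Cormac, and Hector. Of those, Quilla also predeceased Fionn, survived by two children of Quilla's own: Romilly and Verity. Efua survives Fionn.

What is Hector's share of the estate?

Hector receives £48,000.

The spouse counts as an additional share at the children's level, so there are 4 primary shares of £144,000. Zubin takes one such share (£144,000).
The children's combined portion (£432,000) is divided into 3 shares of £144,000: Efua takes £144,000; Ingrid's £144,000 share passes to Ingrid's issue; Tariq's £144,000 share passes to Tariq's issue.
Ingrid's share (£144,000) is divided into 3 shares of £48,000: Jakob and Oona each take £48,000; Tamsin's £48,000 share passes to Tamsin's issue.
Tamsin's share (£48,000) is divided into 2 shares of £24,000: Adaeze and Gita each take £24,000.
Tariq's share (£144,000) is divided into 3 shares of £48,000: Cormac and Hector each take £48,000; Quilla's £48,000 share passes to Quilla's issue.
Quilla's share (£48,000) is divided into 2 shares of £24,000: Romilly and Verity each take £24,000.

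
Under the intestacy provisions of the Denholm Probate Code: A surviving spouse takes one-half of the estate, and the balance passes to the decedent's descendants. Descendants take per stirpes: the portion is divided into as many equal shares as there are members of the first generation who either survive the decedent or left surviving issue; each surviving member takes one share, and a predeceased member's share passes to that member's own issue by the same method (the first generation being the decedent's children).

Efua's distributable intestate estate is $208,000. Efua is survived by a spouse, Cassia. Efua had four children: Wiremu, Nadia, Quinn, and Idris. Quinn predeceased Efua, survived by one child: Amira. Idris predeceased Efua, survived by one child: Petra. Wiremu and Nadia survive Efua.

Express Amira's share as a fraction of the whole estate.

Amira receives 1/8 of the estate.

Cassia takes one-half of $208,000 = $104,000. The remaining $104,000 passes to the descendants.
The descendants' portion ($104,000) is divided into 4 shares of $26,000: Wiremu and Nadia each take $26,000; Quinn's $26,000 share passes to Quinn's issue; Idris's $26,000 share passes to Idris's issue.
Quinn's share ($26,000) passes entirely to Amira.
Idris's share ($26,000) passes entirely to Petra.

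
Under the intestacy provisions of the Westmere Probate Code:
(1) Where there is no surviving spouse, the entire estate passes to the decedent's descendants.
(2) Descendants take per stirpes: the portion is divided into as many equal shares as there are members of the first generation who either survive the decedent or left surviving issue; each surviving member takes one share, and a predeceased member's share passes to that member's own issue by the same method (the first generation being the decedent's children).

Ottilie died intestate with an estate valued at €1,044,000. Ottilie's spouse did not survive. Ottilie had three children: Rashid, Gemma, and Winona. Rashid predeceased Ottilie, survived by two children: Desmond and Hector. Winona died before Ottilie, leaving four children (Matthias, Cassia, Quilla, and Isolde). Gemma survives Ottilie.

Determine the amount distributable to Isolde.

The entire €1,044,000 passes to the descendants.
That amount (€1,044,000) is divided into 3 shares of €348,000: Gemma takes €348,000; Rashid's €348,000 share passes to Rashid's issue; Winona's €348,000 share passes to Winona's issue.
Rashid's share (€348,000) is divided into 2 shares of €174,000: Desmond and Hector each take €174,000.
Winona's share (€348,000) is divided into 4 shares of €87,000: Matthias, Cassia, Quilla, and Isolde each take €87,000.

Isolde receives €87,000.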